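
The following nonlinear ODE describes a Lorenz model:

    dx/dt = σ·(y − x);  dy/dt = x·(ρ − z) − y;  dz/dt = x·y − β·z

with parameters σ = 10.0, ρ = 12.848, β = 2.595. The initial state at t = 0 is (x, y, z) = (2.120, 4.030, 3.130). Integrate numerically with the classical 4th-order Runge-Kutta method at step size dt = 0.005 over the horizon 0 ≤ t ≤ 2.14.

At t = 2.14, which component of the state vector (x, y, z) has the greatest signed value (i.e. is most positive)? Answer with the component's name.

largest component: z

t=0.000: state=(2.120, 4.030, 3.130)
step 1 (dt=0.005): k1=(19.100, 16.572, 0.421), k2=(19.037, 16.992, 0.701), k3=(19.049, 16.988, 0.701), k4=(18.997, 17.405, 0.984); state += dt/6·(k1+2k2+2k3+k4)
t=0.005: state=(2.215, 4.115, 3.134)
t=0.010: state=(2.310, 4.204, 3.140)
t=0.015: state=(2.405, 4.297, 3.149)
continuing one RK4 step at a time; state shown every 20 steps (Δt=0.1):
t=0.100: state=(4.141, 6.440, 3.880)
t=0.200: state=(6.803, 9.722, 6.989)
t=0.300: state=(9.326, 10.919, 13.186)
t=0.400: state=(9.098, 7.005, 17.910)
t=0.500: state=(6.049, 2.706, 16.954)
t=0.600: state=(3.295, 1.285, 13.809)
t=0.700: state=(1.983, 1.266, 10.922)
t=0.800: state=(1.663, 1.665, 8.649)
t=0.900: state=(1.901, 2.357, 6.981)
t=1.000: state=(2.578, 3.492, 5.958)
t=1.100: state=(3.772, 5.266, 5.822)
t=1.200: state=(5.564, 7.611, 7.176)
t=1.300: state=(7.604, 9.401, 10.647)
t=1.400: state=(8.563, 8.437, 14.895)
t=1.500: state=(7.330, 5.242, 16.371)
t=1.600: state=(5.095, 3.018, 14.796)
t=1.700: state=(3.497, 2.411, 12.378)
t=1.800: state=(2.868, 2.645, 10.226)
t=1.900: state=(2.962, 3.344, 8.641)
t=2.000: state=(3.599, 4.484, 7.788)
t=2.100: state=(4.718, 6.052, 7.946)
t=2.140: state=(5.278, 6.735, 8.380)
compare at T: x=5.278, y=6.735, z=8.380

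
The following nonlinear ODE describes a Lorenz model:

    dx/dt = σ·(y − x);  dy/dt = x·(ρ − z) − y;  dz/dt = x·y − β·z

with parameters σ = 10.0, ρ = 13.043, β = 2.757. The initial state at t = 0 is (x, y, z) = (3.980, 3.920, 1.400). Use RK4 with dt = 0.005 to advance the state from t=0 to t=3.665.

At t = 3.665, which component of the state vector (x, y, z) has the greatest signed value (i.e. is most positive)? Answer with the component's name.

largest component: z

t=0.000: state=(3.980, 3.920, 1.400)
step 1 (dt=0.005): k1=(-0.600, 42.419, 11.742), k2=(0.475, 42.179, 12.077), k3=(0.443, 42.207, 12.083), k4=(1.488, 41.993, 12.424); state += dt/6·(k1+2k2+2k3+k4)
t=0.005: state=(3.982, 4.131, 1.460)
t=0.010: state=(3.995, 4.340, 1.524)
t=0.015: state=(4.017, 4.548, 1.592)
continuing one RK4 step at a time; state shown every 40 steps (Δt=0.2):
t=0.200: state=(8.674, 11.933, 9.167)
t=0.400: state=(8.098, 4.074, 19.075)
t=0.600: state=(1.991, 0.646, 12.087)
t=0.800: state=(1.194, 1.379, 7.157)
t=1.000: state=(2.336, 3.362, 4.744)
t=1.200: state=(5.803, 8.264, 6.494)
t=1.400: state=(9.276, 8.793, 16.148)
t=1.600: state=(4.712, 2.392, 14.819)
t=1.800: state=(2.525, 2.429, 9.578)
t=2.000: state=(3.557, 4.640, 7.093)
t=2.200: state=(6.688, 8.470, 9.570)
t=2.400: state=(7.918, 6.826, 15.603)
t=2.600: state=(4.605, 3.275, 13.344)
t=2.800: state=(3.616, 3.849, 9.660)
t=3.000: state=(5.123, 6.302, 8.957)
t=3.200: state=(7.326, 7.883, 12.621)
t=3.400: state=(6.332, 5.111, 14.421)
t=3.600: state=(4.446, 4.029, 11.704)
t=3.665: state=(4.300, 4.263, 10.854)
compare at T: x=4.300, y=4.263, z=10.854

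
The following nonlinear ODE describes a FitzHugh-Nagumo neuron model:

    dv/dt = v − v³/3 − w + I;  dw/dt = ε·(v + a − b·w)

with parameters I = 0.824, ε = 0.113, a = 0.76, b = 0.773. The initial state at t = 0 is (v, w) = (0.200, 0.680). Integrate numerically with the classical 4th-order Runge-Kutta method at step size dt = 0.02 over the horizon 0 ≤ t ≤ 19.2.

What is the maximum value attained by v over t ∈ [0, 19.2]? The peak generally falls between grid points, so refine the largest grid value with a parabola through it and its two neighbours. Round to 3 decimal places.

max v = 1.578

t=0.000: state=(0.200, 0.680)
step 1 (dt=0.02): k1=(0.341, 0.049), k2=(0.344, 0.049), k3=(0.344, 0.049), k4=(0.347, 0.050); state += dt/6·(k1+2k2+2k3+k4)
t=0.020: state=(0.207, 0.681)
t=0.040: state=(0.214, 0.682)
t=0.060: state=(0.221, 0.683)
continuing one RK4 step at a time; state shown every 50 steps (Δt=1):
t=1.000: state=(0.701, 0.752)
t=2.000: state=(1.341, 0.884)
t=3.000: state=(1.573, 1.054)
t=4.000: state=(1.543, 1.217)
t=5.000: state=(1.451, 1.360)
t=6.000: state=(1.340, 1.480)
t=7.000: state=(1.214, 1.576)
t=8.000: state=(1.066, 1.650)
t=9.000: state=(0.876, 1.700)
t=10.000: state=(0.590, 1.720)
t=11.000: state=(0.023, 1.696)
t=12.000: state=(-1.213, 1.576)
t=13.000: state=(-1.904, 1.345)
t=14.000: state=(-1.889, 1.108)
t=15.000: state=(-1.807, 0.898)
t=16.000: state=(-1.721, 0.714)
t=17.000: state=(-1.633, 0.555)
t=18.000: state=(-1.545, 0.419)
t=19.000: state=(-1.455, 0.304)
t=19.200: state=(-1.437, 0.284)
largest grid value and its neighbours: v(3.200)=1.57804, v(3.220)=1.57809, v(3.240)=1.57808
parabola through these three points peaks at t≈3.225 with v≈1.57810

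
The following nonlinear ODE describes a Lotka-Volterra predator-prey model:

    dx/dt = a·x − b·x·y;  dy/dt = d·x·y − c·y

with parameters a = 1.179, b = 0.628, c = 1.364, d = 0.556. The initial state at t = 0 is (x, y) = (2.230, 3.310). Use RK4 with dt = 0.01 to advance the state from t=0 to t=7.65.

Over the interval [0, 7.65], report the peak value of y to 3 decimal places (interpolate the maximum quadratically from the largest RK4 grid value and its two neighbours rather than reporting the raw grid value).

max y = 3.332

t=0.000: state=(2.230, 3.310)
step 1 (dt=0.01): k1=(-2.006, -0.411), k2=(-1.994, -0.429), k3=(-1.994, -0.429), k4=(-1.982, -0.447); state += dt/6·(k1+2k2+2k3+k4)
t=0.010: state=(2.210, 3.306)
t=0.020: state=(2.190, 3.301)
t=0.030: state=(2.171, 3.296)
continuing one RK4 step at a time; state shown every 25 steps (Δt=0.25):
t=0.250: state=(1.805, 3.110)
t=0.500: state=(1.524, 2.783)
t=0.750: state=(1.361, 2.415)
t=1.000: state=(1.286, 2.062)
t=1.250: state=(1.281, 1.752)
t=1.500: state=(1.335, 1.493)
t=1.750: state=(1.442, 1.287)
t=2.000: state=(1.602, 1.130)
t=2.250: state=(1.819, 1.018)
t=2.500: state=(2.094, 0.950)
t=2.750: state=(2.428, 0.924)
t=3.000: state=(2.818, 0.946)
t=3.250: state=(3.244, 1.024)
t=3.500: state=(3.669, 1.178)
t=3.750: state=(4.020, 1.431)
t=4.000: state=(4.193, 1.806)
t=4.250: state=(4.086, 2.291)
t=4.500: state=(3.676, 2.803)
t=4.750: state=(3.076, 3.191)
t=5.000: state=(2.466, 3.332)
t=5.250: state=(1.974, 3.220)
t=5.500: state=(1.632, 2.937)
t=5.750: state=(1.421, 2.579)
t=6.000: state=(1.310, 2.215)
t=6.250: state=(1.276, 1.883)
t=6.500: state=(1.304, 1.601)
t=6.750: state=(1.388, 1.372)
t=7.000: state=(1.525, 1.193)
t=7.250: state=(1.716, 1.062)
t=7.500: state=(1.965, 0.975)
t=7.650: state=(2.143, 0.943)
largest grid value and its neighbours: y(5.000)=3.33197, y(5.010)=3.33200, y(5.020)=3.33161
parabola through these three points peaks at t≈5.006 with y≈3.33203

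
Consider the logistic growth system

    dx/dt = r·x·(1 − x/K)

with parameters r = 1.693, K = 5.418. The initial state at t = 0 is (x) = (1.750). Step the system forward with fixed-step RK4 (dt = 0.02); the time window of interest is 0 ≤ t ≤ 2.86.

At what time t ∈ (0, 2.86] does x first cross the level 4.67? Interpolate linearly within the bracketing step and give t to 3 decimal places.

t=0.000: state=(1.750)
step 1 (dt=0.02): k1=(2.006), k2=(2.018), k3=(2.018), k4=(2.029); state += dt/6·(k1+2k2+2k3+k4)
t=0.020: state=(1.790)
t=0.040: state=(1.831)
t=0.060: state=(1.872)
continuing one RK4 step at a time; state shown every 5 steps (Δt=0.1):
t=0.100: state=(1.956)
t=0.200: state=(2.172)
t=0.300: state=(2.396)
t=0.400: state=(2.624)
t=0.500: state=(2.853)
t=0.600: state=(3.080)
t=0.700: state=(3.302)
t=0.800: state=(3.516)
t=0.900: state=(3.719)
t=1.000: state=(3.910)
t=1.100: state=(4.087)
t=1.200: state=(4.250)
t=1.300: state=(4.398)
t=1.400: state=(4.530)
t=1.500: state=(4.649)
next step: t=1.520: state=(4.671) — x has crossed 4.67
linear interpolation between t=1.500 (4.64910) and t=1.520 (4.67117) → t≈1.519

t = 1.519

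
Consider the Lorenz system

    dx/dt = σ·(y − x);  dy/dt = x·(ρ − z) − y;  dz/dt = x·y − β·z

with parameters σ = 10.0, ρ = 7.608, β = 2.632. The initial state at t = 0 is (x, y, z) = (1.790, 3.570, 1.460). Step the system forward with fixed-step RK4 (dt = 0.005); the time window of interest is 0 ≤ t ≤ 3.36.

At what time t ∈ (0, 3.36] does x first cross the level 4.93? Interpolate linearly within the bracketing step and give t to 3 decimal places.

t = 0.218

t=0.000: state=(1.790, 3.570, 1.460)
step 1 (dt=0.005): k1=(17.800, 7.435, 2.548), k2=(17.541, 7.678, 2.724), k3=(17.553, 7.673, 2.721), k4=(17.306, 7.911, 2.897); state += dt/6·(k1+2k2+2k3+k4)
t=0.005: state=(1.878, 3.608, 1.474)
t=0.010: state=(1.963, 3.649, 1.489)
t=0.015: state=(2.046, 3.692, 1.506)
continuing one RK4 step at a time; state shown every 40 steps (Δt=0.2):
t=0.200: state=(4.680, 6.068, 3.514)
t=0.215: state=(4.887, 6.259, 3.812)
next step: t=0.220: state=(4.956, 6.319, 3.916) — x has crossed 4.93
linear interpolation between t=0.215 (4.88722) and t=0.220 (4.95561) → t≈0.218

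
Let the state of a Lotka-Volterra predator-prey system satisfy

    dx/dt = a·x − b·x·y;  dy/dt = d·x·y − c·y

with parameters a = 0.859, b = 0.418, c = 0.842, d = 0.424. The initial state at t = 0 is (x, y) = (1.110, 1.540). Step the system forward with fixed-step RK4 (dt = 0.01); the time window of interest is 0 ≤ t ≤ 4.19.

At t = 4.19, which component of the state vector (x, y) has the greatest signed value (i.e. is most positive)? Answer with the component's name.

t=0.000: state=(1.110, 1.540)
step 1 (dt=0.01): k1=(0.239, -0.572), k2=(0.241, -0.570), k3=(0.241, -0.570), k4=(0.242, -0.568); state += dt/6·(k1+2k2+2k3+k4)
t=0.010: state=(1.112, 1.534)
t=0.020: state=(1.115, 1.529)
t=0.030: state=(1.117, 1.523)
continuing one RK4 step at a time; state shown every 20 steps (Δt=0.2):
t=0.200: state=(1.164, 1.433)
t=0.400: state=(1.231, 1.340)
t=0.600: state=(1.311, 1.261)
t=0.800: state=(1.405, 1.196)
t=1.000: state=(1.514, 1.143)
t=1.200: state=(1.636, 1.104)
t=1.400: state=(1.774, 1.078)
t=1.600: state=(1.926, 1.066)
t=1.800: state=(2.092, 1.068)
t=2.000: state=(2.271, 1.085)
t=2.200: state=(2.459, 1.121)
t=2.400: state=(2.653, 1.176)
t=2.600: state=(2.846, 1.255)
t=2.800: state=(3.030, 1.361)
t=3.000: state=(3.194, 1.497)
t=3.200: state=(3.323, 1.668)
t=3.400: state=(3.404, 1.876)
t=3.600: state=(3.421, 2.118)
t=3.800: state=(3.365, 2.388)
t=4.000: state=(3.235, 2.671)
t=4.190: state=(3.048, 2.933)
compare at T: x=3.048, y=2.933

largest component: x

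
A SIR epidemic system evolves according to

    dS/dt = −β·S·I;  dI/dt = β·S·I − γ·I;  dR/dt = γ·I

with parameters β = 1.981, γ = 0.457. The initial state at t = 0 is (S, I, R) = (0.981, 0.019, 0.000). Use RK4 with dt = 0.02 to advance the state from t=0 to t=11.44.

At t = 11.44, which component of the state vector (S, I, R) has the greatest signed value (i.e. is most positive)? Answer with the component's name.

largest component: R

t=0.000: state=(0.981, 0.019, 0.000)
step 1 (dt=0.02): k1=(-0.037, 0.028, 0.009), k2=(-0.037, 0.029, 0.009), k3=(-0.037, 0.029, 0.009), k4=(-0.038, 0.029, 0.009); state += dt/6·(k1+2k2+2k3+k4)
t=0.020: state=(0.980, 0.020, 0.000)
t=0.040: state=(0.979, 0.020, 0.000)
t=0.060: state=(0.979, 0.021, 0.001)
continuing one RK4 step at a time; state shown every 25 steps (Δt=0.5):
t=0.500: state=(0.954, 0.039, 0.006)
t=1.000: state=(0.902, 0.079, 0.019)
t=1.500: state=(0.808, 0.147, 0.045)
t=2.000: state=(0.667, 0.244, 0.089)
t=2.500: state=(0.498, 0.346, 0.157)
t=3.000: state=(0.340, 0.416, 0.245)
t=3.500: state=(0.222, 0.435, 0.343)
t=4.000: state=(0.145, 0.414, 0.440)
t=4.500: state=(0.098, 0.371, 0.530)
t=5.000: state=(0.070, 0.321, 0.609)
t=5.500: state=(0.052, 0.271, 0.677)
t=6.000: state=(0.041, 0.226, 0.734)
t=6.500: state=(0.033, 0.186, 0.780)
t=7.000: state=(0.028, 0.153, 0.819)
t=7.500: state=(0.025, 0.125, 0.851)
t=8.000: state=(0.022, 0.102, 0.876)
t=8.500: state=(0.020, 0.083, 0.897)
t=9.000: state=(0.019, 0.067, 0.914)
t=9.500: state=(0.018, 0.054, 0.928)
t=10.000: state=(0.017, 0.044, 0.939)
t=10.500: state=(0.016, 0.035, 0.948)
t=11.000: state=(0.016, 0.029, 0.956)
t=11.440: state=(0.015, 0.024, 0.961)
compare at T: S=0.015, I=0.024, R=0.961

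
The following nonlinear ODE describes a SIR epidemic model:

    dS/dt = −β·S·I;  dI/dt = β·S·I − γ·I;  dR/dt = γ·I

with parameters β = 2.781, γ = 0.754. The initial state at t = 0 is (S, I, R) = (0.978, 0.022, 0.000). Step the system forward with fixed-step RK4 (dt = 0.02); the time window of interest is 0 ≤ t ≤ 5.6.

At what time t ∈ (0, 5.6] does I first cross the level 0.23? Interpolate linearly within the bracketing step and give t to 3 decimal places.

t = 1.413

t=0.000: state=(0.978, 0.022, 0.000)
step 1 (dt=0.02): k1=(-0.060, 0.043, 0.017), k2=(-0.061, 0.044, 0.017), k3=(-0.061, 0.044, 0.017), k4=(-0.062, 0.045, 0.017); state += dt/6·(k1+2k2+2k3+k4)
t=0.020: state=(0.977, 0.023, 0.000)
t=0.040: state=(0.976, 0.024, 0.001)
t=0.060: state=(0.974, 0.025, 0.001)
continuing one RK4 step at a time; state shown every 10 steps (Δt=0.2):
t=0.200: state=(0.963, 0.032, 0.004)
t=0.400: state=(0.943, 0.047, 0.010)
t=0.600: state=(0.913, 0.068, 0.019)
t=0.800: state=(0.872, 0.097, 0.031)
t=1.000: state=(0.819, 0.133, 0.048)
t=1.200: state=(0.751, 0.177, 0.072)
t=1.400: state=(0.671, 0.227, 0.102)
next step: t=1.420: state=(0.663, 0.232, 0.105) — I has crossed 0.23
linear interpolation between t=1.400 (0.22667) and t=1.420 (0.23172) → t≈1.413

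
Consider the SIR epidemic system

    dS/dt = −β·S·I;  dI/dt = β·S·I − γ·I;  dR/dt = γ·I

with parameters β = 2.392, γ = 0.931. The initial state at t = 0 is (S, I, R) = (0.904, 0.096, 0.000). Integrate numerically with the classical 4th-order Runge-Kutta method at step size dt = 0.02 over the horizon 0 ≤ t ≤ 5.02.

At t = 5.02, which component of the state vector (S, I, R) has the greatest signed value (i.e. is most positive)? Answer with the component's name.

t=0.000: state=(0.904, 0.096, 0.000)
step 1 (dt=0.02): k1=(-0.208, 0.118, 0.089), k2=(-0.210, 0.119, 0.090), k3=(-0.210, 0.119, 0.090), k4=(-0.212, 0.120, 0.092); state += dt/6·(k1+2k2+2k3+k4)
t=0.020: state=(0.900, 0.098, 0.002)
t=0.040: state=(0.896, 0.101, 0.004)
t=0.060: state=(0.891, 0.103, 0.006)
continuing one RK4 step at a time; state shown every 10 steps (Δt=0.2):
t=0.200: state=(0.858, 0.122, 0.020)
t=0.400: state=(0.804, 0.150, 0.045)
t=0.600: state=(0.743, 0.181, 0.076)
t=0.800: state=(0.677, 0.211, 0.113)
t=1.000: state=(0.608, 0.238, 0.154)
t=1.200: state=(0.540, 0.260, 0.201)
t=1.400: state=(0.475, 0.275, 0.251)
t=1.600: state=(0.415, 0.282, 0.303)
t=1.800: state=(0.363, 0.282, 0.355)
t=2.000: state=(0.318, 0.275, 0.407)
t=2.200: state=(0.279, 0.263, 0.457)
t=2.400: state=(0.247, 0.248, 0.505)
t=2.600: state=(0.220, 0.230, 0.550)
t=2.800: state=(0.198, 0.211, 0.591)
t=3.000: state=(0.180, 0.192, 0.628)
t=3.200: state=(0.165, 0.173, 0.662)
t=3.400: state=(0.153, 0.155, 0.693)
t=3.600: state=(0.142, 0.138, 0.720)
t=3.800: state=(0.134, 0.122, 0.744)
t=4.000: state=(0.126, 0.108, 0.766)
t=4.200: state=(0.120, 0.095, 0.784)
t=4.400: state=(0.115, 0.084, 0.801)
t=4.600: state=(0.111, 0.073, 0.816)
t=4.800: state=(0.108, 0.064, 0.828)
t=5.000: state=(0.105, 0.056, 0.840)
t=5.020: state=(0.104, 0.055, 0.841)
compare at T: S=0.104, I=0.055, R=0.841

largest component: R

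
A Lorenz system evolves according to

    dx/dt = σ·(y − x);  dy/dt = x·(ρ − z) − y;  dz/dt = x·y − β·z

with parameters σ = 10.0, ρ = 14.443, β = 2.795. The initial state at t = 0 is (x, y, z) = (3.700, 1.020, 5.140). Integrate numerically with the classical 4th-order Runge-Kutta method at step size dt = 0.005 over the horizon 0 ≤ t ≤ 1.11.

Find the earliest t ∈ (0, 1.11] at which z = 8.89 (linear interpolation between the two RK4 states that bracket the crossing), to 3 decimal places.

t=0.000: state=(3.700, 1.020, 5.140)
step 1 (dt=0.005): k1=(-26.800, 33.401, -10.592), k2=(-25.295, 32.791, -10.283), k3=(-25.348, 32.824, -10.287), k4=(-23.891, 32.242, -9.991); state += dt/6·(k1+2k2+2k3+k4)
t=0.005: state=(3.573, 1.184, 5.089)
t=0.010: state=(3.461, 1.343, 5.040)
t=0.015: state=(3.361, 1.496, 4.994)
continuing one RK4 step at a time; state shown every 10 steps (Δt=0.05):
t=0.050: state=(2.967, 2.474, 4.736)
t=0.100: state=(3.049, 3.770, 4.552)
t=0.150: state=(3.626, 5.177, 4.652)
t=0.200: state=(4.578, 6.824, 5.195)
t=0.250: state=(5.855, 8.690, 6.414)
t=0.300: state=(7.369, 10.518, 8.567)
t=0.305: state=(7.527, 10.679, 8.840)
next step: t=0.310: state=(7.684, 10.833, 9.123) — z has crossed 8.89
linear interpolation between t=0.305 (8.83983) and t=0.310 (9.12336) → t≈0.306

t = 0.306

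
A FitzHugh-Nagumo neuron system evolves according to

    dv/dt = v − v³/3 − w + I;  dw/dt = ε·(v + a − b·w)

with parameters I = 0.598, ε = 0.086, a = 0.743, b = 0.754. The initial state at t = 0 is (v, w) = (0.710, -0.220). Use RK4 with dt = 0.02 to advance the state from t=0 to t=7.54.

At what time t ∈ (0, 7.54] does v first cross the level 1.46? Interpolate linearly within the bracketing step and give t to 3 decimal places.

t = 0.544

t=0.000: state=(0.710, -0.220)
step 1 (dt=0.02): k1=(1.409, 0.139), k2=(1.414, 0.140), k3=(1.414, 0.140), k4=(1.419, 0.141); state += dt/6·(k1+2k2+2k3+k4)
t=0.020: state=(0.738, -0.217)
t=0.040: state=(0.767, -0.214)
t=0.060: state=(0.795, -0.211)
continuing one RK4 step at a time; state shown every 25 steps (Δt=0.5):
t=0.500: state=(1.408, -0.136)
t=0.540: state=(1.455, -0.128)
next step: t=0.560: state=(1.478, -0.125) — v has crossed 1.46
linear interpolation between t=0.540 (1.45543) and t=0.560 (1.47822) → t≈0.544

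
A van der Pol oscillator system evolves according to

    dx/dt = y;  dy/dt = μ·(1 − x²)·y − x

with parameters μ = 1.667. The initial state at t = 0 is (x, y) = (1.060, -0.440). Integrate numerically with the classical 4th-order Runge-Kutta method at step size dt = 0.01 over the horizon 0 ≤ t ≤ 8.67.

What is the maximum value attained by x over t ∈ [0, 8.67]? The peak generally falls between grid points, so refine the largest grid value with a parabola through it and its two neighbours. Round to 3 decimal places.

max x = 2.017

t=0.000: state=(1.060, -0.440)
step 1 (dt=0.01): k1=(-0.440, -0.969), k2=(-0.445, -0.970), k3=(-0.445, -0.970), k4=(-0.450, -0.970); state += dt/6·(k1+2k2+2k3+k4)
t=0.010: state=(1.056, -0.450)
t=0.020: state=(1.051, -0.459)
t=0.030: state=(1.046, -0.469)
continuing one RK4 step at a time; state shown every 50 steps (Δt=0.5):
t=0.500: state=(0.708, -1.016)
t=1.000: state=(-0.074, -2.308)
t=1.500: state=(-1.499, -2.426)
t=2.000: state=(-1.962, 0.044)
t=2.500: state=(-1.823, 0.400)
t=3.000: state=(-1.593, 0.520)
t=3.500: state=(-1.293, 0.700)
t=4.000: state=(-0.854, 1.122)
t=4.500: state=(-0.033, 2.393)
t=5.000: state=(1.501, 2.716)
t=5.500: state=(2.017, -0.040)
t=6.000: state=(1.881, -0.387)
t=6.500: state=(1.661, -0.491)
t=7.000: state=(1.382, -0.640)
t=7.500: state=(0.993, -0.966)
t=8.000: state=(0.318, -1.913)
t=8.500: state=(-1.090, -3.364)
t=8.670: state=(-1.597, -2.434)
largest grid value and its neighbours: x(5.470)=2.01689, x(5.480)=2.01697, x(5.490)=2.01686
parabola through these three points peaks at t≈5.479 with x≈2.01697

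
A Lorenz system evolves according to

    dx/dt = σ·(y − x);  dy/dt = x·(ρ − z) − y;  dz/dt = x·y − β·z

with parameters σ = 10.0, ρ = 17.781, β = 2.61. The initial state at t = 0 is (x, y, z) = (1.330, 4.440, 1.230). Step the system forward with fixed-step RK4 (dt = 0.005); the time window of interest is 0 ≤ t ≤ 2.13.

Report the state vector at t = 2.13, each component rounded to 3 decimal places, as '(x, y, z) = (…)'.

(x, y, z) = (-9.082, -6.380, 22.628)

t=0.000: state=(1.330, 4.440, 1.230)
step 1 (dt=0.005): k1=(31.100, 17.573, 2.695), k2=(30.762, 18.806, 3.084), k3=(30.801, 18.788, 3.082), k4=(30.499, 20.005, 3.478); state += dt/6·(k1+2k2+2k3+k4)
t=0.005: state=(1.484, 4.534, 1.245)
t=0.010: state=(1.635, 4.640, 1.265)
t=0.015: state=(1.785, 4.758, 1.288)
continuing one RK4 step at a time; state shown every 20 steps (Δt=0.1):
t=0.100: state=(4.534, 8.402, 2.628)
t=0.200: state=(9.542, 15.426, 9.663)
t=0.300: state=(13.706, 14.025, 24.809)
t=0.400: state=(9.080, 1.446, 27.142)
t=0.500: state=(2.515, -2.159, 20.546)
t=0.600: state=(-0.431, -2.075, 15.686)
t=0.700: state=(-1.515, -2.299, 12.284)
t=0.800: state=(-2.344, -3.332, 9.937)
t=0.900: state=(-3.675, -5.430, 8.807)
t=1.000: state=(-5.976, -8.830, 9.833)
t=1.100: state=(-9.081, -12.032, 14.786)
t=1.200: state=(-10.602, -10.100, 21.764)
t=1.300: state=(-8.143, -4.423, 22.837)
t=1.400: state=(-4.669, -1.900, 19.188)
t=1.500: state=(-2.841, -1.870, 15.337)
t=1.600: state=(-2.494, -2.676, 12.319)
t=1.700: state=(-3.106, -4.143, 10.310)
t=1.800: state=(-4.608, -6.607, 9.757)
t=1.900: state=(-7.086, -9.935, 11.847)
t=2.000: state=(-9.694, -11.533, 17.502)
t=2.100: state=(-9.769, -7.945, 22.362)
t=2.130: state=(-9.082, -6.380, 22.628)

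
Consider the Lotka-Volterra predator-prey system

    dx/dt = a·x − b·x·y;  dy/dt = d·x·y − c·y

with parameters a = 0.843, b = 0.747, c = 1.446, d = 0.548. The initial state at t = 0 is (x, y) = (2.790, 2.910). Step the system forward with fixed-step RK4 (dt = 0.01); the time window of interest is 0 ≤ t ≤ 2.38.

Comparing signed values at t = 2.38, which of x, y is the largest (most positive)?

largest component: x

t=0.000: state=(2.790, 2.910)
step 1 (dt=0.01): k1=(-3.713, 0.241), k2=(-3.691, 0.212), k3=(-3.690, 0.212), k4=(-3.668, 0.183); state += dt/6·(k1+2k2+2k3+k4)
t=0.010: state=(2.753, 2.912)
t=0.020: state=(2.717, 2.914)
t=0.030: state=(2.681, 2.915)
continuing one RK4 step at a time; state shown every 10 steps (Δt=0.1):
t=0.100: state=(2.442, 2.906)
t=0.200: state=(2.142, 2.850)
t=0.300: state=(1.890, 2.754)
t=0.400: state=(1.681, 2.628)
t=0.500: state=(1.511, 2.482)
t=0.600: state=(1.374, 2.324)
t=0.700: state=(1.264, 2.162)
t=0.800: state=(1.178, 2.000)
t=0.900: state=(1.110, 1.842)
t=1.000: state=(1.058, 1.692)
t=1.100: state=(1.020, 1.550)
t=1.200: state=(0.993, 1.417)
t=1.300: state=(0.977, 1.294)
t=1.400: state=(0.969, 1.181)
t=1.500: state=(0.969, 1.078)
t=1.600: state=(0.976, 0.984)
t=1.700: state=(0.990, 0.899)
t=1.800: state=(1.010, 0.821)
t=1.900: state=(1.036, 0.752)
t=2.000: state=(1.068, 0.689)
t=2.100: state=(1.106, 0.633)
t=2.200: state=(1.150, 0.583)
t=2.300: state=(1.200, 0.538)
t=2.380: state=(1.244, 0.505)
compare at T: x=1.244, y=0.505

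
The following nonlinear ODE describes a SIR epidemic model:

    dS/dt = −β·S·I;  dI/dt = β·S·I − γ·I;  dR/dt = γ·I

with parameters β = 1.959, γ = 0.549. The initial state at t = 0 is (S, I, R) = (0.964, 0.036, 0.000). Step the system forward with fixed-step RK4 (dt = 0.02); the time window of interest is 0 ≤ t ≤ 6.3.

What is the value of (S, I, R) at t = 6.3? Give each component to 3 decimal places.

(S, I, R) = (0.053, 0.133, 0.814)

t=0.000: state=(0.964, 0.036, 0.000)
step 1 (dt=0.02): k1=(-0.068, 0.048, 0.020), k2=(-0.069, 0.049, 0.020), k3=(-0.069, 0.049, 0.020), k4=(-0.070, 0.049, 0.020); state += dt/6·(k1+2k2+2k3+k4)
t=0.020: state=(0.963, 0.037, 0.000)
t=0.040: state=(0.961, 0.038, 0.001)
t=0.060: state=(0.960, 0.039, 0.001)
continuing one RK4 step at a time; state shown every 25 steps (Δt=0.5):
t=0.500: state=(0.917, 0.069, 0.014)
t=1.000: state=(0.836, 0.124, 0.040)
t=1.500: state=(0.714, 0.202, 0.084)
t=2.000: state=(0.562, 0.287, 0.151)
t=2.500: state=(0.410, 0.350, 0.240)
t=3.000: state=(0.286, 0.373, 0.340)
t=3.500: state=(0.200, 0.359, 0.441)
t=4.000: state=(0.143, 0.322, 0.535)
t=4.500: state=(0.107, 0.276, 0.617)
t=5.000: state=(0.083, 0.230, 0.687)
t=5.500: state=(0.068, 0.188, 0.744)
t=6.000: state=(0.057, 0.152, 0.791)
t=6.300: state=(0.053, 0.133, 0.814)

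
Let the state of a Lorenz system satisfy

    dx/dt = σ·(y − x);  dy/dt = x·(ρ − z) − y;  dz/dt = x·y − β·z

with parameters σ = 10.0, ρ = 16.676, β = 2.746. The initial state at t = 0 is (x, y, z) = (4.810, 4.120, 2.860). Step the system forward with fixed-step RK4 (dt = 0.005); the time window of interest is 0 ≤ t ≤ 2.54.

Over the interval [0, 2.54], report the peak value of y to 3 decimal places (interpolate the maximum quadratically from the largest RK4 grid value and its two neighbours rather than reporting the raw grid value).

max y = 15.376

t=0.000: state=(4.810, 4.120, 2.860)
step 1 (dt=0.005): k1=(-6.900, 62.335, 11.964), k2=(-5.169, 61.797, 12.557), k3=(-5.226, 61.851, 12.565), k4=(-3.546, 61.364, 13.163); state += dt/6·(k1+2k2+2k3+k4)
t=0.005: state=(4.784, 4.429, 2.923)
t=0.010: state=(4.774, 4.734, 2.992)
t=0.015: state=(4.780, 5.035, 3.067)
continuing one RK4 step at a time; state shown every 20 steps (Δt=0.1):
t=0.100: state=(6.588, 10.173, 5.683)
t=0.200: state=(10.839, 14.817, 14.463)
t=0.300: state=(11.920, 9.258, 24.473)
t=0.400: state=(6.934, 1.232, 22.668)
t=0.500: state=(2.512, -0.429, 17.284)
t=0.600: state=(0.712, -0.225, 13.088)
t=0.700: state=(0.203, -0.019, 9.941)
t=0.800: state=(0.104, 0.085, 7.554)
t=0.900: state=(0.126, 0.182, 5.742)
t=1.000: state=(0.217, 0.349, 4.367)
t=1.100: state=(0.413, 0.690, 3.332)
t=1.200: state=(0.824, 1.407, 2.588)
t=1.300: state=(1.692, 2.927, 2.202)
t=1.400: state=(3.515, 6.068, 2.688)
t=1.500: state=(7.050, 11.578, 6.173)
t=1.600: state=(11.695, 15.301, 16.655)
t=1.700: state=(11.549, 7.323, 25.558)
t=1.800: state=(5.782, 0.122, 21.875)
t=1.900: state=(1.703, -0.828, 16.463)
t=2.000: state=(0.181, -0.621, 12.459)
t=2.100: state=(-0.315, -0.634, 9.474)
t=2.200: state=(-0.616, -0.951, 7.231)
t=2.300: state=(-1.067, -1.675, 5.591)
t=2.400: state=(-1.939, -3.144, 4.561)
t=2.500: state=(-3.661, -6.011, 4.580)
t=2.540: state=(-4.726, -7.710, 5.195)
largest grid value and its neighbours: y(1.585)=15.35872, y(1.590)=15.37577, y(1.595)=15.35694
parabola through these three points peaks at t≈1.590 with y≈15.37578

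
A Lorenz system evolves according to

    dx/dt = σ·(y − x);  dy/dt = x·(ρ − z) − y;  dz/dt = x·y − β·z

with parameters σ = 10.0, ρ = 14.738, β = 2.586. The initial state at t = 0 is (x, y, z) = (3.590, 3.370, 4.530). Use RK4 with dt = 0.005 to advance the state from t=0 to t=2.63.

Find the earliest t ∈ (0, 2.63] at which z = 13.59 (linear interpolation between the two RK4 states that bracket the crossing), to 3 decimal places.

t=0.000: state=(3.590, 3.370, 4.530)
step 1 (dt=0.005): k1=(-2.200, 33.277, 0.384), k2=(-1.313, 33.134, 0.661), k3=(-1.339, 33.154, 0.665), k4=(-0.475, 33.031, 0.947); state += dt/6·(k1+2k2+2k3+k4)
t=0.005: state=(3.583, 3.536, 4.533)
t=0.010: state=(3.585, 3.700, 4.539)
t=0.015: state=(3.595, 3.864, 4.549)
continuing one RK4 step at a time; state shown every 20 steps (Δt=0.1):
t=0.100: state=(4.684, 6.790, 5.316)
t=0.200: state=(7.433, 10.593, 8.858)
t=0.265: state=(9.366, 11.879, 13.283)
next step: t=0.270: state=(9.488, 11.879, 13.669) — z has crossed 13.59
linear interpolation between t=0.265 (13.28349) and t=0.270 (13.66926) → t≈0.269

t = 0.269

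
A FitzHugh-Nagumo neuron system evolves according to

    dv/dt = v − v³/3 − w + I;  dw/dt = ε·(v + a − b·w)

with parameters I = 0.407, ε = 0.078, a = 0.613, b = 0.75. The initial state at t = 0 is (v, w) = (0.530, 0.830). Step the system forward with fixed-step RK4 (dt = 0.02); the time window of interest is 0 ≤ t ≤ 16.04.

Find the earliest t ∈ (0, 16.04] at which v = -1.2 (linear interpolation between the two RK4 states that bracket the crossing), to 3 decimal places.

t=0.000: state=(0.530, 0.830)
step 1 (dt=0.02): k1=(0.057, 0.041), k2=(0.057, 0.041), k3=(0.057, 0.041), k4=(0.057, 0.041); state += dt/6·(k1+2k2+2k3+k4)
t=0.020: state=(0.531, 0.831)
t=0.040: state=(0.532, 0.832)
t=0.060: state=(0.533, 0.832)
continuing one RK4 step at a time; state shown every 50 steps (Δt=1):
t=1.000: state=(0.587, 0.872)
t=2.000: state=(0.636, 0.915)
t=3.000: state=(0.667, 0.959)
t=4.000: state=(0.662, 1.002)
t=5.000: state=(0.599, 1.039)
t=6.000: state=(0.427, 1.066)
t=7.000: state=(0.003, 1.071)
t=8.000: state=(-1.022, 1.022)
t=8.140: state=(-1.198, 1.008)
next step: t=8.160: state=(-1.222, 1.006) — v has crossed -1.2
linear interpolation between t=8.140 (-1.19784) and t=8.160 (-1.22223) → t≈8.142

t = 8.142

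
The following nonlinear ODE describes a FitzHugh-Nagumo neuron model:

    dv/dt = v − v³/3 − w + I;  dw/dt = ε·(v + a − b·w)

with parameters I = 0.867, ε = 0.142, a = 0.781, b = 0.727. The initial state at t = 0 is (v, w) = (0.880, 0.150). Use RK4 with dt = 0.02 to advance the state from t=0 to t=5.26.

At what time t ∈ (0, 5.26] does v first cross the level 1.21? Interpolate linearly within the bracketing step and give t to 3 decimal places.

t = 0.246

t=0.000: state=(0.880, 0.150)
step 1 (dt=0.02): k1=(1.370, 0.220), k2=(1.371, 0.222), k3=(1.371, 0.222), k4=(1.371, 0.224); state += dt/6·(k1+2k2+2k3+k4)
t=0.020: state=(0.907, 0.154)
t=0.040: state=(0.935, 0.159)
t=0.060: state=(0.962, 0.164)
continuing one RK4 step at a time; state shown every 10 steps (Δt=0.2):
t=0.200: state=(1.151, 0.197)
t=0.240: state=(1.203, 0.208)
next step: t=0.260: state=(1.228, 0.213) — v has crossed 1.21
linear interpolation between t=0.240 (1.20271) and t=0.260 (1.22818) → t≈0.246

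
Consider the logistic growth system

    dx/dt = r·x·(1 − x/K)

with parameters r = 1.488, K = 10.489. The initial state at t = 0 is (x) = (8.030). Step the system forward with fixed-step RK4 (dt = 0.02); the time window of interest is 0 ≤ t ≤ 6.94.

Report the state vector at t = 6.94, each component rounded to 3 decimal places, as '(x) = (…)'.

(x) = (10.489)

t=0.000: state=(8.030)
step 1 (dt=0.02): k1=(2.801), k2=(2.779), k3=(2.779), k4=(2.757); state += dt/6·(k1+2k2+2k3+k4)
t=0.020: state=(8.086)
t=0.040: state=(8.140)
t=0.060: state=(8.194)
continuing one RK4 step at a time; state shown every 25 steps (Δt=0.5):
t=0.500: state=(9.157)
t=1.000: state=(9.811)
t=1.500: state=(10.155)
t=2.000: state=(10.328)
t=2.500: state=(10.412)
t=3.000: state=(10.452)
t=3.500: state=(10.471)
t=4.000: state=(10.481)
t=4.500: state=(10.485)
t=5.000: state=(10.487)
t=5.500: state=(10.488)
t=6.000: state=(10.489)
t=6.500: state=(10.489)
t=6.940: state=(10.489)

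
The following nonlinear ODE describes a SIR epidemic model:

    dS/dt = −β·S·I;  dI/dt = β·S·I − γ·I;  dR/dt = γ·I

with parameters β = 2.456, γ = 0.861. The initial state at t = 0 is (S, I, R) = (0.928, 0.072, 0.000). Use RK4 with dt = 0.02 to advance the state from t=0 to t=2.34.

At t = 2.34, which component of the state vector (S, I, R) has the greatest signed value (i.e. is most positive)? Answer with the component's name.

largest component: R

t=0.000: state=(0.928, 0.072, 0.000)
step 1 (dt=0.02): k1=(-0.164, 0.102, 0.062), k2=(-0.166, 0.103, 0.063), k3=(-0.166, 0.103, 0.063), k4=(-0.168, 0.104, 0.064); state += dt/6·(k1+2k2+2k3+k4)
t=0.020: state=(0.925, 0.074, 0.001)
t=0.040: state=(0.921, 0.076, 0.003)
t=0.060: state=(0.918, 0.078, 0.004)
continuing one RK4 step at a time; state shown every 5 steps (Δt=0.1):
t=0.100: state=(0.911, 0.083, 0.007)
t=0.200: state=(0.891, 0.095, 0.014)
t=0.300: state=(0.869, 0.108, 0.023)
t=0.400: state=(0.845, 0.122, 0.033)
t=0.500: state=(0.818, 0.138, 0.044)
t=0.600: state=(0.790, 0.154, 0.057)
t=0.700: state=(0.759, 0.171, 0.071)
t=0.800: state=(0.726, 0.188, 0.086)
t=0.900: state=(0.692, 0.205, 0.103)
t=1.000: state=(0.656, 0.222, 0.121)
t=1.100: state=(0.620, 0.238, 0.141)
t=1.200: state=(0.584, 0.254, 0.162)
t=1.300: state=(0.548, 0.267, 0.185)
t=1.400: state=(0.512, 0.279, 0.208)
t=1.500: state=(0.478, 0.290, 0.233)
t=1.600: state=(0.444, 0.297, 0.258)
t=1.700: state=(0.413, 0.303, 0.284)
t=1.800: state=(0.383, 0.307, 0.310)
t=1.900: state=(0.355, 0.308, 0.337)
t=2.000: state=(0.329, 0.307, 0.363)
t=2.100: state=(0.305, 0.305, 0.390)
t=2.200: state=(0.283, 0.301, 0.416)
t=2.300: state=(0.263, 0.295, 0.441)
t=2.340: state=(0.256, 0.292, 0.452)
compare at T: S=0.256, I=0.292, R=0.452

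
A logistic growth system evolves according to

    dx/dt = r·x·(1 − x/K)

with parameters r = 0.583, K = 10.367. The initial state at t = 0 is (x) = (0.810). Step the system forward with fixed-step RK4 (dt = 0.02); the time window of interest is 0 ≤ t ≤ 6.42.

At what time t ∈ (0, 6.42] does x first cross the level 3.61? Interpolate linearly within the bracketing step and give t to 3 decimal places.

t = 3.158

t=0.000: state=(0.810)
step 1 (dt=0.02): k1=(0.435), k2=(0.437), k3=(0.437), k4=(0.440); state += dt/6·(k1+2k2+2k3+k4)
t=0.020: state=(0.819)
t=0.040: state=(0.828)
t=0.060: state=(0.837)
continuing one RK4 step at a time; state shown every 25 steps (Δt=0.5):
t=0.500: state=(1.056)
t=1.000: state=(1.367)
t=1.500: state=(1.751)
t=2.000: state=(2.217)
t=2.500: state=(2.767)
t=3.000: state=(3.396)
t=3.140: state=(3.585)
next step: t=3.160: state=(3.613) — x has crossed 3.61
linear interpolation between t=3.140 (3.58533) and t=3.160 (3.61272) → t≈3.158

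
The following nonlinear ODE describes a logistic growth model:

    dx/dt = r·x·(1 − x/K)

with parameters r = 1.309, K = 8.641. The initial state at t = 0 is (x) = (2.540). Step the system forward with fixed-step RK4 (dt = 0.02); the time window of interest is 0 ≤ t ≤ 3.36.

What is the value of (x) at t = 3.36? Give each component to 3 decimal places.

t=0.000: state=(2.540)
step 1 (dt=0.02): k1=(2.348), k2=(2.360), k3=(2.360), k4=(2.373); state += dt/6·(k1+2k2+2k3+k4)
t=0.020: state=(2.587)
t=0.040: state=(2.635)
t=0.060: state=(2.683)
continuing one RK4 step at a time; state shown every 10 steps (Δt=0.2):
t=0.200: state=(3.033)
t=0.400: state=(3.566)
t=0.600: state=(4.124)
t=0.800: state=(4.689)
t=1.000: state=(5.241)
t=1.200: state=(5.763)
t=1.400: state=(6.242)
t=1.600: state=(6.669)
t=1.800: state=(7.039)
t=2.000: state=(7.353)
t=2.200: state=(7.614)
t=2.400: state=(7.828)
t=2.600: state=(8.002)
t=2.800: state=(8.140)
t=3.000: state=(8.251)
t=3.200: state=(8.337)
t=3.360: state=(8.393)

(x) = (8.393)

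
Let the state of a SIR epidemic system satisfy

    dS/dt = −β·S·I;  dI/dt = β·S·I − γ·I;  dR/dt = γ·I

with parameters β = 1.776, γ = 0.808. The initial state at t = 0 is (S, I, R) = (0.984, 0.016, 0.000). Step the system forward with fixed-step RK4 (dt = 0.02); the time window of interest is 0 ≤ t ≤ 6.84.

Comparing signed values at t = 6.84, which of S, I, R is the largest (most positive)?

largest component: R

t=0.000: state=(0.984, 0.016, 0.000)
step 1 (dt=0.02): k1=(-0.028, 0.015, 0.013), k2=(-0.028, 0.015, 0.013), k3=(-0.028, 0.015, 0.013), k4=(-0.028, 0.015, 0.013); state += dt/6·(k1+2k2+2k3+k4)
t=0.020: state=(0.983, 0.016, 0.000)
t=0.040: state=(0.983, 0.017, 0.001)
t=0.060: state=(0.982, 0.017, 0.001)
continuing one RK4 step at a time; state shown every 25 steps (Δt=0.5):
t=0.500: state=(0.966, 0.025, 0.008)
t=1.000: state=(0.939, 0.040, 0.021)
t=1.500: state=(0.899, 0.060, 0.041)
t=2.000: state=(0.843, 0.087, 0.070)
t=2.500: state=(0.770, 0.119, 0.112)
t=3.000: state=(0.683, 0.151, 0.166)
t=3.500: state=(0.590, 0.177, 0.233)
t=4.000: state=(0.500, 0.192, 0.308)
t=4.500: state=(0.421, 0.193, 0.386)
t=5.000: state=(0.356, 0.182, 0.462)
t=5.500: state=(0.306, 0.162, 0.532)
t=6.000: state=(0.267, 0.140, 0.593)
t=6.500: state=(0.239, 0.117, 0.645)
t=6.840: state=(0.223, 0.102, 0.675)
compare at T: S=0.223, I=0.102, R=0.675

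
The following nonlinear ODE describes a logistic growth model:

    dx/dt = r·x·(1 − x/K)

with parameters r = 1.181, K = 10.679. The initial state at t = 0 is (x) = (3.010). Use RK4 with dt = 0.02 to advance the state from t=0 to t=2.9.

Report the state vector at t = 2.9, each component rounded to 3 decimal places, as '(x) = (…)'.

(x) = (9.861)

t=0.000: state=(3.010)
step 1 (dt=0.02): k1=(2.553), k2=(2.566), k3=(2.566), k4=(2.579); state += dt/6·(k1+2k2+2k3+k4)
t=0.020: state=(3.061)
t=0.040: state=(3.113)
t=0.060: state=(3.166)
continuing one RK4 step at a time; state shown every 5 steps (Δt=0.1):
t=0.100: state=(3.272)
t=0.200: state=(3.546)
t=0.300: state=(3.831)
t=0.400: state=(4.125)
t=0.500: state=(4.428)
t=0.600: state=(4.737)
t=0.700: state=(5.050)
t=0.800: state=(5.365)
t=0.900: state=(5.680)
t=1.000: state=(5.992)
t=1.100: state=(6.300)
t=1.200: state=(6.602)
t=1.300: state=(6.895)
t=1.400: state=(7.178)
t=1.500: state=(7.450)
t=1.600: state=(7.710)
t=1.700: state=(7.957)
t=1.800: state=(8.189)
t=1.900: state=(8.407)
t=2.000: state=(8.611)
t=2.100: state=(8.801)
t=2.200: state=(8.977)
t=2.300: state=(9.139)
t=2.400: state=(9.289)
t=2.500: state=(9.425)
t=2.600: state=(9.550)
t=2.700: state=(9.664)
t=2.800: state=(9.767)
t=2.900: state=(9.861)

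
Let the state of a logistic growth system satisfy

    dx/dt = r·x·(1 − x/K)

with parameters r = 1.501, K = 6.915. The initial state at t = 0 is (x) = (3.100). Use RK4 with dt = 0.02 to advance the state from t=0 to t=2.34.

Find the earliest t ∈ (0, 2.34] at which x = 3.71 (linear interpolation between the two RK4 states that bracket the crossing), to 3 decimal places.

t=0.000: state=(3.100)
step 1 (dt=0.02): k1=(2.567), k2=(2.571), k3=(2.571), k4=(2.575); state += dt/6·(k1+2k2+2k3+k4)
t=0.020: state=(3.151)
t=0.040: state=(3.203)
t=0.060: state=(3.255)
continuing one RK4 step at a time; state shown every 5 steps (Δt=0.1):
t=0.100: state=(3.358)
t=0.200: state=(3.618)
t=0.220: state=(3.669)
next step: t=0.240: state=(3.721) — x has crossed 3.71
linear interpolation between t=0.220 (3.66932) and t=0.240 (3.72097) → t≈0.236

t = 0.236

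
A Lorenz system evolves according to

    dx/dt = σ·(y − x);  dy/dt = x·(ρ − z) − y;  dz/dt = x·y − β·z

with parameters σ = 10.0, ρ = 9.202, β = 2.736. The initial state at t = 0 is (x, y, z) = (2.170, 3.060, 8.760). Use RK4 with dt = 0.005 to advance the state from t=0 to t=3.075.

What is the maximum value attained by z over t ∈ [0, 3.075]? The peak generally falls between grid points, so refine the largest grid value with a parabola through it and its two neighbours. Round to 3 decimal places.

max z = 9.761

t=0.000: state=(2.170, 3.060, 8.760)
step 1 (dt=0.005): k1=(8.900, -2.101, -17.327), k2=(8.625, -1.991, -17.152), k3=(8.635, -1.992, -17.155), k4=(8.369, -1.882, -16.982); state += dt/6·(k1+2k2+2k3+k4)
t=0.005: state=(2.213, 3.050, 8.674)
t=0.010: state=(2.254, 3.041, 8.590)
t=0.015: state=(2.292, 3.033, 8.508)
continuing one RK4 step at a time; state shown every 20 steps (Δt=0.1):
t=0.100: state=(2.712, 3.063, 7.324)
t=0.200: state=(3.053, 3.431, 6.388)
t=0.300: state=(3.514, 4.067, 5.935)
t=0.400: state=(4.154, 4.870, 6.021)
t=0.500: state=(4.902, 5.649, 6.687)
t=0.600: state=(5.563, 6.089, 7.817)
t=0.700: state=(5.869, 5.926, 8.999)
t=0.800: state=(5.672, 5.249, 9.690)
t=0.900: state=(5.114, 4.477, 9.657)
t=1.000: state=(4.503, 3.957, 9.097)
t=1.100: state=(4.074, 3.774, 8.349)
t=1.200: state=(3.907, 3.871, 7.670)
t=1.300: state=(3.986, 4.171, 7.214)
t=1.400: state=(4.254, 4.592, 7.067)
t=1.500: state=(4.631, 5.028, 7.253)
t=1.600: state=(5.008, 5.343, 7.720)
t=1.700: state=(5.260, 5.414, 8.310)
t=1.800: state=(5.296, 5.216, 8.791)
t=1.900: state=(5.118, 4.861, 8.986)
t=2.000: state=(4.825, 4.517, 8.868)
t=2.100: state=(4.544, 4.304, 8.541)
t=2.200: state=(4.367, 4.257, 8.154)
t=2.300: state=(4.327, 4.356, 7.832)
t=2.400: state=(4.414, 4.553, 7.658)
t=2.500: state=(4.588, 4.786, 7.665)
t=2.600: state=(4.789, 4.981, 7.840)
t=2.700: state=(4.952, 5.076, 8.116)
t=2.800: state=(5.024, 5.041, 8.390)
t=2.900: state=(4.987, 4.901, 8.563)
t=3.000: state=(4.867, 4.723, 8.587)
t=3.075: state=(4.755, 4.606, 8.514)
largest grid value and its neighbours: z(0.840)=9.76034, z(0.845)=9.76080, z(0.850)=9.75951
parabola through these three points peaks at t≈0.844 with z≈9.76085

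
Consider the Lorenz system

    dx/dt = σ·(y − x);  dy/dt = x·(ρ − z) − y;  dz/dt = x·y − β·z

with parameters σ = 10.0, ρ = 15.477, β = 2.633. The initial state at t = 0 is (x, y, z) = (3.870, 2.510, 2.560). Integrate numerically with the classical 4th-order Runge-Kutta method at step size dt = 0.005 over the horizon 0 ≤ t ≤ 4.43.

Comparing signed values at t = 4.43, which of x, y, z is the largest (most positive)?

t=0.000: state=(3.870, 2.510, 2.560)
step 1 (dt=0.005): k1=(-13.600, 47.479, 2.973), k2=(-12.073, 46.892, 3.324), k3=(-12.126, 46.940, 3.326), k4=(-10.647, 46.398, 3.671); state += dt/6·(k1+2k2+2k3+k4)
t=0.005: state=(3.809, 2.745, 2.577)
t=0.010: state=(3.763, 2.974, 2.597)
t=0.015: state=(3.730, 3.200, 2.620)
continuing one RK4 step at a time; state shown every 40 steps (Δt=0.2):
t=0.200: state=(7.988, 12.041, 8.243)
t=0.400: state=(9.803, 5.428, 23.055)
t=0.600: state=(1.828, -0.076, 14.937)
t=0.800: state=(0.455, 0.415, 8.836)
t=1.000: state=(0.839, 1.267, 5.297)
t=1.200: state=(2.644, 4.263, 3.851)
t=1.400: state=(8.370, 12.196, 9.814)
t=1.600: state=(9.089, 4.805, 22.320)
t=1.800: state=(1.998, 0.394, 14.461)
t=2.000: state=(1.013, 1.180, 8.674)
t=2.200: state=(2.190, 3.305, 5.653)
t=2.400: state=(6.326, 9.470, 7.651)
t=2.600: state=(10.343, 8.856, 20.640)
t=2.800: state=(3.765, 1.223, 16.636)
t=3.000: state=(1.761, 1.814, 10.289)
t=3.200: state=(3.099, 4.432, 7.191)
t=3.400: state=(7.457, 10.235, 10.622)
t=3.600: state=(8.981, 6.629, 20.225)
t=3.800: state=(3.608, 1.989, 15.201)
t=4.000: state=(2.739, 3.200, 10.036)
t=4.200: state=(5.093, 7.004, 8.993)
t=4.400: state=(8.985, 9.861, 16.090)
t=4.430: state=(9.133, 9.226, 17.373)
compare at T: x=9.133, y=9.226, z=17.373

largest component: z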